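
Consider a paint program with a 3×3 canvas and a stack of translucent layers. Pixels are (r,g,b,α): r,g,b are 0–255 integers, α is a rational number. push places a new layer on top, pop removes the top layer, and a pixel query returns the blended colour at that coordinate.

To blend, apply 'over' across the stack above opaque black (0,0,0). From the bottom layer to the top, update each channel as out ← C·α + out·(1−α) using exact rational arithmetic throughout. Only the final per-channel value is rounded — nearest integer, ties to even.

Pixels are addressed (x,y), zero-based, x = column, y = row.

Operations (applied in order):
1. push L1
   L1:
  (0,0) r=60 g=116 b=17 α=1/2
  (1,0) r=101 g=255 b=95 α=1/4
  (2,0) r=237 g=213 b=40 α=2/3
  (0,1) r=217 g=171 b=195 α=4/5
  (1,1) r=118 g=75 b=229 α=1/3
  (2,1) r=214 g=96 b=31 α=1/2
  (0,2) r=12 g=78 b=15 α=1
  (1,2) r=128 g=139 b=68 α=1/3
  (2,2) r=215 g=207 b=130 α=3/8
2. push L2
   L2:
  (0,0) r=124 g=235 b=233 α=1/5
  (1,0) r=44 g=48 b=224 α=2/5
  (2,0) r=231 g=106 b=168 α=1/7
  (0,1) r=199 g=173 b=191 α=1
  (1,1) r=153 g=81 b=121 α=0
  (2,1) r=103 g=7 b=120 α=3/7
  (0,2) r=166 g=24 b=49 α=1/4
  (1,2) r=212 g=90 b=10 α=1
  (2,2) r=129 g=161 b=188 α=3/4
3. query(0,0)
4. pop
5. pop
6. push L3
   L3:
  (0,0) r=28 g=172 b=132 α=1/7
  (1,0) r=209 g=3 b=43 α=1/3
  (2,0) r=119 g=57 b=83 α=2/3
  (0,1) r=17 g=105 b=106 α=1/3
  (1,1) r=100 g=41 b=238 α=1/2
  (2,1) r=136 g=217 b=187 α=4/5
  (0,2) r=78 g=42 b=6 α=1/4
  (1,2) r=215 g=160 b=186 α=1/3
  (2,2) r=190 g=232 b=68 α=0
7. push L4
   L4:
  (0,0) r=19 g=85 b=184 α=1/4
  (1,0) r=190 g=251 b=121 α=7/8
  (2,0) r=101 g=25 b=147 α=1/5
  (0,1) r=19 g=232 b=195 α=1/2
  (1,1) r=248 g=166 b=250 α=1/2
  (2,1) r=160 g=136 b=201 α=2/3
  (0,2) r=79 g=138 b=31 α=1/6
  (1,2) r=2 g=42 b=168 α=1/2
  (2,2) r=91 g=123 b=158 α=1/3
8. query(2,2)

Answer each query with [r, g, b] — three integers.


query (0,0) [L1,L2] — begin 0,0,0
+L1 (α=1/2) → [30, 58, 17/2]
+L2 (α=1/5) → [244/5, 467/5, 267/5]
= [49, 93, 53]

at x=2,y=2 over L3,L4:
+L3 (α=0) → [0, 0, 0]
+L4 (α=1/3) → [91/3, 41, 158/3]
= [30, 41, 53]


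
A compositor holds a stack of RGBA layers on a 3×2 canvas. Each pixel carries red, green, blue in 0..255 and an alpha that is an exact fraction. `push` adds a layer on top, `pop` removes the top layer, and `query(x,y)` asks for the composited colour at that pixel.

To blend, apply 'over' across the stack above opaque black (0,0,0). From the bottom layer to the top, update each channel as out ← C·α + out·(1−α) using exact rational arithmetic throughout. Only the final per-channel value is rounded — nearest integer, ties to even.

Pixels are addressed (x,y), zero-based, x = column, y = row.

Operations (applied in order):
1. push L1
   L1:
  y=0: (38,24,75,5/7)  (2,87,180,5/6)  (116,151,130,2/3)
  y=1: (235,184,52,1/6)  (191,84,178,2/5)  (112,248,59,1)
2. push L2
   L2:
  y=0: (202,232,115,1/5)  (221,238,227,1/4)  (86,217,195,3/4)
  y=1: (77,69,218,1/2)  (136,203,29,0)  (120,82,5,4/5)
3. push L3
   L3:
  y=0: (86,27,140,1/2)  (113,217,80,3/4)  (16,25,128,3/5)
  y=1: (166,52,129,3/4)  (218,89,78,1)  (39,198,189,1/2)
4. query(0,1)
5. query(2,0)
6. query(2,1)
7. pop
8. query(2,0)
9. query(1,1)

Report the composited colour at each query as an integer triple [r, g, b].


at x=0,y=1 over L1,L2,L3:
after L1 α=1/6: [235/6, 92/3, 26/3]
after L2 α=1/2: [697/12, 299/6, 340/3]
after L3 α=3/4: [6673/48, 1235/24, 1501/12]
rounded: [139, 51, 125]

at x=2,y=0 over L1,L2,L3:
L1 α=2/3: [232/3, 302/3, 260/3]
L2 α=3/4: [503/6, 2255/12, 2015/12]
L3 α=3/5: [647/15, 541/6, 4319/30]
rounded: [43, 90, 144]

query (2,1) [L1,L2,L3] — begin 0,0,0
after L1 α=1: [112, 248, 59]
after L2 α=4/5: [592/5, 576/5, 79/5]
after L3 α=1/2: [787/10, 783/5, 512/5]
→ [79, 157, 102]

at x=2,y=0 over L1,L2:
L1 α=2/3: [232/3, 302/3, 260/3]
L2 α=3/4: [503/6, 2255/12, 2015/12]
rounded: [84, 188, 168]

query (1,1) [L1,L2] — begin 0,0,0
L1 α=2/5: [382/5, 168/5, 356/5]
L2 α=0: [382/5, 168/5, 356/5]
→ [76, 34, 71]


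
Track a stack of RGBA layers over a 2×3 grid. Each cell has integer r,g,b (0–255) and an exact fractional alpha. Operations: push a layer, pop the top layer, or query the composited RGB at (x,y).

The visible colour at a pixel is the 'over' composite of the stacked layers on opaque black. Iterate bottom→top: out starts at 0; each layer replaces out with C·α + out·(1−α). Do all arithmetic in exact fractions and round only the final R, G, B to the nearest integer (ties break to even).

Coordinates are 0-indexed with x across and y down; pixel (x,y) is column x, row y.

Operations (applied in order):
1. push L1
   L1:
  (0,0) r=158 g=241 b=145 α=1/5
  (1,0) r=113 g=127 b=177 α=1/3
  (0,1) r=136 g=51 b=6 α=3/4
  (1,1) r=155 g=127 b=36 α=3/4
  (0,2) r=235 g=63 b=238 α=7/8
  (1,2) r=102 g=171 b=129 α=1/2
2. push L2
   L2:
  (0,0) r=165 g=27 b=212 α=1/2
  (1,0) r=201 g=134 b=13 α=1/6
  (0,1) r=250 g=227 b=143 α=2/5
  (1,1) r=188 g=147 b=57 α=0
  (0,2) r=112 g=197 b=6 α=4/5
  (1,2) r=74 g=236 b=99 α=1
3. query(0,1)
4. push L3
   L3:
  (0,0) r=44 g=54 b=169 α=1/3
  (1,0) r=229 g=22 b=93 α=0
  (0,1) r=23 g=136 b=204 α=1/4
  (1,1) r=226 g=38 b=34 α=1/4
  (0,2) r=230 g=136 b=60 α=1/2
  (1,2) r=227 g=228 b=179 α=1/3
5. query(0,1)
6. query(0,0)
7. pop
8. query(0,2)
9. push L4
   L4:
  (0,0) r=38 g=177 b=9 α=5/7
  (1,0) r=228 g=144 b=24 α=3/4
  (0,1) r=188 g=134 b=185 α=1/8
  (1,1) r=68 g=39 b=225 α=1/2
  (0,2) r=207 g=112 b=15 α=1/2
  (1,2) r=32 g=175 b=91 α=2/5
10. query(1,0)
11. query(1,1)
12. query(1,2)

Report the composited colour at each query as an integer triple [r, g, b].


at x=0,y=1 over L1,L2:
+L1 (α=3/4) → [102, 153/4, 9/2]
+L2 (α=2/5) → [806/5, 455/4, 599/10]
= [161, 114, 60]

query (0,1) [L1,L2,L3] — begin 0,0,0
after L1 α=3/4: [102, 153/4, 9/2]
after L2 α=2/5: [806/5, 455/4, 599/10]
after L3 α=1/4: [2533/20, 1909/16, 3837/40]
rounded: [127, 119, 96]

at x=0,y=0 over L1,L2,L3:
after L1 α=1/5: [158/5, 241/5, 29]
after L2 α=1/2: [983/10, 188/5, 241/2]
after L3 α=1/3: [401/5, 646/15, 410/3]
= [80, 43, 137]

query (0,2) [L1,L2] — begin 0,0,0
after L1 α=7/8: [1645/8, 441/8, 833/4]
after L2 α=4/5: [5229/40, 1349/8, 929/20]
= [131, 169, 46]

query (1,0) [L1,L2,L4] — begin 0,0,0
+L1 (α=1/3) → [113/3, 127/3, 59]
+L2 (α=1/6) → [584/9, 1037/18, 154/3]
+L4 (α=3/4) → [1685/9, 8813/72, 185/6]
= [187, 122, 31]

(1,1) stack=L1,L2,L4; from [0,0,0]:
after L1 α=3/4: [465/4, 381/4, 27]
after L2 α=0: [465/4, 381/4, 27]
after L4 α=1/2: [737/8, 537/8, 126]
= [92, 67, 126]

query (1,2) [L1,L2,L4] — begin 0,0,0
L1 α=1/2: [51, 171/2, 129/2]
L2 α=1: [74, 236, 99]
L4 α=2/5: [286/5, 1058/5, 479/5]
→ [57, 212, 96]


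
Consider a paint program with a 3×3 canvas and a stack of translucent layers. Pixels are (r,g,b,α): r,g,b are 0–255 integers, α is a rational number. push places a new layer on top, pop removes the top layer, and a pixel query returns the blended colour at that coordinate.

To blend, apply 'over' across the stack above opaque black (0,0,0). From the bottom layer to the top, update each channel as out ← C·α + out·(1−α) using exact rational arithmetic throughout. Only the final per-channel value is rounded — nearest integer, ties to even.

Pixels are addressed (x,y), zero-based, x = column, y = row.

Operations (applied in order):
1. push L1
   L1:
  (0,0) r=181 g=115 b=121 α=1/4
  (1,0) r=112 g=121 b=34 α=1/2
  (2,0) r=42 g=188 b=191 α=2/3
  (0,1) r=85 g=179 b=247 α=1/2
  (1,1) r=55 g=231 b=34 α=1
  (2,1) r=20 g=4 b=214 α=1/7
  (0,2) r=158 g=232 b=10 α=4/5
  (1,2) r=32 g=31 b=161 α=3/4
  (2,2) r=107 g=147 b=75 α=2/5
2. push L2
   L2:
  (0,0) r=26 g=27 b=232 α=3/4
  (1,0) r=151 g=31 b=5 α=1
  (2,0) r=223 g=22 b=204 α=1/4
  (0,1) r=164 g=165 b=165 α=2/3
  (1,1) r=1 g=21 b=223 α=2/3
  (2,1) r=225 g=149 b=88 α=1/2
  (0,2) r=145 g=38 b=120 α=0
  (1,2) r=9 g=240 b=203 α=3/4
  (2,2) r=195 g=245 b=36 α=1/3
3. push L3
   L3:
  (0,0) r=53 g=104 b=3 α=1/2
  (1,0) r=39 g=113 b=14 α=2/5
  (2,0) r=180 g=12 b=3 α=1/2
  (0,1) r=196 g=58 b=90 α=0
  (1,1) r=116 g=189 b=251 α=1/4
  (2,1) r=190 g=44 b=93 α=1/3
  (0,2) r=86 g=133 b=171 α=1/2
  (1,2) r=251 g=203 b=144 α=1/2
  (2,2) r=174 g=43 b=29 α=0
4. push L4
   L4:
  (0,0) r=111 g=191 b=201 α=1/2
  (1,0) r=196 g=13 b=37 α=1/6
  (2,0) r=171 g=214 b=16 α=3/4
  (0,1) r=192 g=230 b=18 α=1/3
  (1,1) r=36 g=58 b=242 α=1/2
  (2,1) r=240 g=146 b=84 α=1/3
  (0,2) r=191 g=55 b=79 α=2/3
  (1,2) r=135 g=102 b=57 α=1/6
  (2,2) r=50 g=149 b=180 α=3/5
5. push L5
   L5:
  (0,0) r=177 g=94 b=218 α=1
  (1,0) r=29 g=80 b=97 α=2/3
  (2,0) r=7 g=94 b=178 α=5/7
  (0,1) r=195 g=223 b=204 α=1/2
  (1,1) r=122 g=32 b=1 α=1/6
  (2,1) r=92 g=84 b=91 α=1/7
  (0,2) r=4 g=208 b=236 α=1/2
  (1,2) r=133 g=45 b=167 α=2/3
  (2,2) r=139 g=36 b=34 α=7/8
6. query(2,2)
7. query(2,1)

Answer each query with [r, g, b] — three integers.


query (2,2) [L1,L2,L3,L4,L5] — begin 0,0,0
+L1 (α=2/5) → [214/5, 294/5, 30]
+L2 (α=1/3) → [1403/15, 1813/15, 32]
+L3 (α=0) → [1403/15, 1813/15, 32]
+L4 (α=3/5) → [5056/75, 10331/75, 604/5]
+L5 (α=7/8) → [78031/600, 29231/600, 897/20]
rounded: [130, 49, 45]

at x=2,y=1 over L1,L2,L3,L4,L5:
+L1 (α=1/7) → [20/7, 4/7, 214/7]
+L2 (α=1/2) → [1595/14, 1047/14, 415/7]
+L3 (α=1/3) → [975/7, 1355/21, 1481/21]
+L4 (α=1/3) → [1210/7, 5776/63, 4726/63]
+L5 (α=1/7) → [7904/49, 13316/147, 11363/147]
= [161, 91, 77]


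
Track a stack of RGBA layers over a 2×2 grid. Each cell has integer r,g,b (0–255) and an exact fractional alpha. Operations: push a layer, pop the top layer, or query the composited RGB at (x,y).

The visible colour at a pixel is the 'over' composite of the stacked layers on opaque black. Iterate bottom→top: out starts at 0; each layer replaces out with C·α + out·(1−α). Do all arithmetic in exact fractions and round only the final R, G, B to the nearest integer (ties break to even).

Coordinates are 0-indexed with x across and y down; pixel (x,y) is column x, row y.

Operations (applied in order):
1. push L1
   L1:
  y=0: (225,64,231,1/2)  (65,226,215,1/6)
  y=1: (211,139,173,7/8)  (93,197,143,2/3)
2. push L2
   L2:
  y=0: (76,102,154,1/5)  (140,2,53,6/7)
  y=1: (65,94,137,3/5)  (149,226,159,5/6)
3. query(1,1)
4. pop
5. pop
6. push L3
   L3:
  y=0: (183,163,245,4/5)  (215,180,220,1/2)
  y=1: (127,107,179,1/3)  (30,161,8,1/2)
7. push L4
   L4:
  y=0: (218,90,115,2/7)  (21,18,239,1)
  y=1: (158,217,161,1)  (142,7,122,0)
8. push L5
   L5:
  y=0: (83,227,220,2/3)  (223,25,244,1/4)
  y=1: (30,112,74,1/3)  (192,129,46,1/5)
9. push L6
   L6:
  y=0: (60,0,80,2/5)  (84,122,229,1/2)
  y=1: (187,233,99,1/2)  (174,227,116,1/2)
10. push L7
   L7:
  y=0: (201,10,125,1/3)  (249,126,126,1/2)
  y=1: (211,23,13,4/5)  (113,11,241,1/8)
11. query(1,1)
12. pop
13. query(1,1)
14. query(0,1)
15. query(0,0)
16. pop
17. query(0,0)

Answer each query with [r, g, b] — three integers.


query (1,1) [L1,L2] — begin 0,0,0
after L1 α=2/3: [62, 394/3, 286/3]
after L2 α=5/6: [269/2, 1892/9, 2671/18]
= [134, 210, 148]

at x=1,y=1 over L3,L4,L5,L6,L7:
after L3 α=1/2: [15, 161/2, 4]
after L4 α=0: [15, 161/2, 4]
after L5 α=1/5: [252/5, 451/5, 62/5]
after L6 α=1/2: [561/5, 793/5, 321/5]
after L7 α=1/8: [1123/10, 2803/20, 863/10]
→ [112, 140, 86]

at x=1,y=1 over L3,L4,L5,L6:
L3 α=1/2: [15, 161/2, 4]
L4 α=0: [15, 161/2, 4]
L5 α=1/5: [252/5, 451/5, 62/5]
L6 α=1/2: [561/5, 793/5, 321/5]
rounded: [112, 159, 64]

query (0,1) [L3,L4,L5,L6] — begin 0,0,0
after L3 α=1/3: [127/3, 107/3, 179/3]
after L4 α=1: [158, 217, 161]
after L5 α=1/3: [346/3, 182, 132]
after L6 α=1/2: [907/6, 415/2, 231/2]
rounded: [151, 208, 116]

query (0,0) [L3,L4,L5,L6] — begin 0,0,0
after L3 α=4/5: [732/5, 652/5, 196]
after L4 α=2/7: [1168/7, 832/7, 1210/7]
after L5 α=2/3: [2330/21, 4010/21, 1430/7]
after L6 α=2/5: [634/7, 802/7, 1082/7]
→ [91, 115, 155]

query (0,0) [L3,L4,L5] — begin 0,0,0
L3 α=4/5: [732/5, 652/5, 196]
L4 α=2/7: [1168/7, 832/7, 1210/7]
L5 α=2/3: [2330/21, 4010/21, 1430/7]
→ [111, 191, 204]


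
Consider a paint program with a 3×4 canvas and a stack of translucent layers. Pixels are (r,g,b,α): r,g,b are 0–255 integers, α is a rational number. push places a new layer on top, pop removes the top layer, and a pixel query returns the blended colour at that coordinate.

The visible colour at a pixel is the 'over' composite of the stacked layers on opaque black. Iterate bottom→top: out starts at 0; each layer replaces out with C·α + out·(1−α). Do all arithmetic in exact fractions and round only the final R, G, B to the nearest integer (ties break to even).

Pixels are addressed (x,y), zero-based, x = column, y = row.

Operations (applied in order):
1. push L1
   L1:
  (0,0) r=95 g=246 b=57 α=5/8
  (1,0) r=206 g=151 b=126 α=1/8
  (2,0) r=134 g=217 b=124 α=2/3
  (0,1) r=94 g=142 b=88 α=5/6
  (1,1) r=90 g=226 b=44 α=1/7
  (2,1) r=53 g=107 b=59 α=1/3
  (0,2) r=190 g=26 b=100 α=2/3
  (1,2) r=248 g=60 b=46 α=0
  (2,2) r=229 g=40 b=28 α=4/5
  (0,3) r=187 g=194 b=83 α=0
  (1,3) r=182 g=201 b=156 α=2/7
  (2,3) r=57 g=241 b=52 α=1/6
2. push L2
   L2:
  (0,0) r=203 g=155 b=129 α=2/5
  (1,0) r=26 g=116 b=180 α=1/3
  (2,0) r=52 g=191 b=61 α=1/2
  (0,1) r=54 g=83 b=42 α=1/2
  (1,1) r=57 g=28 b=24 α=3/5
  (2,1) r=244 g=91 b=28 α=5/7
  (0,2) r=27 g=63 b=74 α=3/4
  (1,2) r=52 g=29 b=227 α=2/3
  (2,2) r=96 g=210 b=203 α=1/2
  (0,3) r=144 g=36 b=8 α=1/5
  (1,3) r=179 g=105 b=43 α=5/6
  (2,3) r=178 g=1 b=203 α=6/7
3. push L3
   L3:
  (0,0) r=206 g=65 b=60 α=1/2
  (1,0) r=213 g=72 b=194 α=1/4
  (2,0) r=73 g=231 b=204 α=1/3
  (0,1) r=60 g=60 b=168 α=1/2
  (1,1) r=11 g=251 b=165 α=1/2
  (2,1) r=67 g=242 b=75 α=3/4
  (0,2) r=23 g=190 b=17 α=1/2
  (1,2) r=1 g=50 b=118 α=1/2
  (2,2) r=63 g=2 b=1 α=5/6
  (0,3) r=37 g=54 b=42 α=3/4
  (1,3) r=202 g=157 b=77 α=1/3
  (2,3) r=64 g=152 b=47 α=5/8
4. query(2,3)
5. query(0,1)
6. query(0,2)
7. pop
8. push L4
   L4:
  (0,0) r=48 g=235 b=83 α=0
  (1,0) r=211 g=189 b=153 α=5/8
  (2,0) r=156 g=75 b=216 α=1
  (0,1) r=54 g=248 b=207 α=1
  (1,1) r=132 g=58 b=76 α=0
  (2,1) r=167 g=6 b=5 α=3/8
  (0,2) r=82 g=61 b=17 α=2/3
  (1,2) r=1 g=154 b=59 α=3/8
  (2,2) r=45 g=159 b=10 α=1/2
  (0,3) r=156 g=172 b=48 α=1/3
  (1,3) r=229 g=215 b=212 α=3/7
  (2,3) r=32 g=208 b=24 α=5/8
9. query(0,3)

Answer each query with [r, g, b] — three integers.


query (2,3) [L1,L2,L3] — begin 0,0,0
after L1 α=1/6: [19/2, 241/6, 26/3]
after L2 α=6/7: [2155/14, 277/42, 3680/21]
after L3 α=5/8: [10945/112, 10917/112, 5325/56]
→ [98, 97, 95]

at x=0,y=1 over L1,L2,L3:
after L1 α=5/6: [235/3, 355/3, 220/3]
after L2 α=1/2: [397/6, 302/3, 173/3]
after L3 α=1/2: [757/12, 241/3, 677/6]
= [63, 80, 113]

(0,2) stack=L1,L2,L3; from [0,0,0]:
+L1 (α=2/3) → [380/3, 52/3, 200/3]
+L2 (α=3/4) → [623/12, 619/12, 433/6]
+L3 (α=1/2) → [899/24, 2899/24, 535/12]
rounded: [37, 121, 45]

(0,3) stack=L1,L2,L4; from [0,0,0]:
after L1 α=0: [0, 0, 0]
after L2 α=1/5: [144/5, 36/5, 8/5]
after L4 α=1/3: [356/5, 932/15, 256/15]
→ [71, 62, 17]


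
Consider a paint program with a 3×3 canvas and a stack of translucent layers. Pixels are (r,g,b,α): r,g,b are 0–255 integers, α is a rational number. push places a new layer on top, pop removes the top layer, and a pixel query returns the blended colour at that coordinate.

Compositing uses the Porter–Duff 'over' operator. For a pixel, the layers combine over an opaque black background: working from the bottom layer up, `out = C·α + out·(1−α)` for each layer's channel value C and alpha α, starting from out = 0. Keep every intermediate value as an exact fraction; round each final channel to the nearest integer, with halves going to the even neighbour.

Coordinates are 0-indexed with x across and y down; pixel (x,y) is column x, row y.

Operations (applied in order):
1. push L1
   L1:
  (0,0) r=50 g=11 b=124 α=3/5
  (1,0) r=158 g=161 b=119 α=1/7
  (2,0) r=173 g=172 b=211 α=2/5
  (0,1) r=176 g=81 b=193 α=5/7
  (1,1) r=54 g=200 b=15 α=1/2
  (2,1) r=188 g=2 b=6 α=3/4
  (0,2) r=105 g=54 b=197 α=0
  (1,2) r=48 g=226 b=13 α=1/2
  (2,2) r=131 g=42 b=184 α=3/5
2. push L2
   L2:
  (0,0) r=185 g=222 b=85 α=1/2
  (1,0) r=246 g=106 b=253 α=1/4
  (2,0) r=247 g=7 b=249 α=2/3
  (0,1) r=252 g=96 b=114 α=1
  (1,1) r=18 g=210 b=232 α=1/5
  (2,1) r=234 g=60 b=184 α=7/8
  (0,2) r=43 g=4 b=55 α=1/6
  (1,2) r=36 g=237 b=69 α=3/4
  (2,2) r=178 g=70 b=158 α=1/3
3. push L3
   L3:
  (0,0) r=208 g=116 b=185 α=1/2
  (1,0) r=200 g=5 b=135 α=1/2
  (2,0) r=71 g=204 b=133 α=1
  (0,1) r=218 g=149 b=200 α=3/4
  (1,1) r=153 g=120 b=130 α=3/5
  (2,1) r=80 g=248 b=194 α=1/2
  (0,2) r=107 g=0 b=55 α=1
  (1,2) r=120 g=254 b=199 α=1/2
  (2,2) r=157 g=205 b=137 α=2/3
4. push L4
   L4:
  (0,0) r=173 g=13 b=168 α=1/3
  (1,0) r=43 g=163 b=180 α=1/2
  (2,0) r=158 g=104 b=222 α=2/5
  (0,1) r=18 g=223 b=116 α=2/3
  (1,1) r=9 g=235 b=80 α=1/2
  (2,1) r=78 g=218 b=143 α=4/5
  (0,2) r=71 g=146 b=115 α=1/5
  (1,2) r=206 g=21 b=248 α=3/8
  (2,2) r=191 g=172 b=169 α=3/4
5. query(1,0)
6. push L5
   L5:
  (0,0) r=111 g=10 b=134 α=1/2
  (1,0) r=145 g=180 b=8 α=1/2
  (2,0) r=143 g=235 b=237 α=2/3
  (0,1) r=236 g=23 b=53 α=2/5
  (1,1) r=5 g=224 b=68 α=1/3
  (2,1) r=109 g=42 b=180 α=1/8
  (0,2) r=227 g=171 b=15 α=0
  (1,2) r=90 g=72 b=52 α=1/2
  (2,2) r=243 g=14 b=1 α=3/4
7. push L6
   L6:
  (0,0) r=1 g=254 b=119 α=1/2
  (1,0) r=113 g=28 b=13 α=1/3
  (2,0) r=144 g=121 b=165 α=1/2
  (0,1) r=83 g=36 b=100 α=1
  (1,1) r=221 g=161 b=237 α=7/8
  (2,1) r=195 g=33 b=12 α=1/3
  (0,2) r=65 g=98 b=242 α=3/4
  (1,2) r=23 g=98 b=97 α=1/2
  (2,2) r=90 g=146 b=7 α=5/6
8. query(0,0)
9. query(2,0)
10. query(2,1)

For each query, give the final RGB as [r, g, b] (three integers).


query (1,0) [L1,L2,L3,L4] — begin 0,0,0
after L1 α=1/7: [158/7, 23, 17]
after L2 α=1/4: [549/7, 175/4, 76]
after L3 α=1/2: [1949/14, 195/8, 211/2]
after L4 α=1/2: [2551/28, 1499/16, 571/4]
= [91, 94, 143]

at x=0,y=0 over L1,L2,L3,L4,L5,L6:
+L1 (α=3/5) → [30, 33/5, 372/5]
+L2 (α=1/2) → [215/2, 1143/10, 797/10]
+L3 (α=1/2) → [631/4, 2303/20, 2647/20]
+L4 (α=1/3) → [977/6, 811/10, 4327/30]
+L5 (α=1/2) → [1643/12, 911/20, 8347/60]
+L6 (α=1/2) → [1655/24, 5991/40, 15487/120]
rounded: [69, 150, 129]

query (2,0) [L1,L2,L3,L4,L5,L6] — begin 0,0,0
L1 α=2/5: [346/5, 344/5, 422/5]
L2 α=2/3: [2816/15, 138/5, 2912/15]
L3 α=1: [71, 204, 133]
L4 α=2/5: [529/5, 164, 843/5]
L5 α=2/3: [653/5, 634/3, 1071/5]
L6 α=1/2: [1373/10, 997/6, 948/5]
→ [137, 166, 190]

query (2,1) [L1,L2,L3,L4,L5,L6] — begin 0,0,0
+L1 (α=3/4) → [141, 3/2, 9/2]
+L2 (α=7/8) → [1779/8, 843/16, 2585/16]
+L3 (α=1/2) → [2419/16, 4811/32, 5689/32]
+L4 (α=4/5) → [7411/80, 6543/32, 23993/160]
+L5 (α=1/8) → [60597/640, 47145/256, 196751/1280]
+L6 (α=1/3) → [40999/320, 17123/128, 204431/1920]
→ [128, 134, 106]


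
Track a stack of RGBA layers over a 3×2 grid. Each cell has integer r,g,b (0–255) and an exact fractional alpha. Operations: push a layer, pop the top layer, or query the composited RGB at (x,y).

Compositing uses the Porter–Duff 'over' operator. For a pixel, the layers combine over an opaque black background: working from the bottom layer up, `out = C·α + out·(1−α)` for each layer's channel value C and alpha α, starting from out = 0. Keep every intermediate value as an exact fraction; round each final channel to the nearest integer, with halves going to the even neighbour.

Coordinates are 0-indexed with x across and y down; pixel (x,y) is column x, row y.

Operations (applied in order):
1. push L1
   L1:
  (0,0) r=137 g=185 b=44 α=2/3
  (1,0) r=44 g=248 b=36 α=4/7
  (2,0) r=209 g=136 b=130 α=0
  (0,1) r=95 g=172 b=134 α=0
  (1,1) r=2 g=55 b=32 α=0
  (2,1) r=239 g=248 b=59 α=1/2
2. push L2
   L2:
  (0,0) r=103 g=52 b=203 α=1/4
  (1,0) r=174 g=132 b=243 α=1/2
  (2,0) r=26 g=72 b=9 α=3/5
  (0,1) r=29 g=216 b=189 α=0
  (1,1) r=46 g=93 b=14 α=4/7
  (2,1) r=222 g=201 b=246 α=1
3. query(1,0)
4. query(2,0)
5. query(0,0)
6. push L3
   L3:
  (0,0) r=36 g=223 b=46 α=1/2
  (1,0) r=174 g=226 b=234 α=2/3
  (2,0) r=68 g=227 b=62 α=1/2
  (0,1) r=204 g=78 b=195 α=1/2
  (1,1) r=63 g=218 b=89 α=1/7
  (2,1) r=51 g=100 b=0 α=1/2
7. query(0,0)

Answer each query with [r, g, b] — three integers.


query (1,0) [L1,L2] — begin 0,0,0
after L1 α=4/7: [176/7, 992/7, 144/7]
after L2 α=1/2: [697/7, 958/7, 1845/14]
rounded: [100, 137, 132]

at x=2,y=0 over L1,L2:
L1 α=0: [0, 0, 0]
L2 α=3/5: [78/5, 216/5, 27/5]
= [16, 43, 5]

at x=0,y=0 over L1,L2:
after L1 α=2/3: [274/3, 370/3, 88/3]
after L2 α=1/4: [377/4, 211/2, 291/4]
rounded: [94, 106, 73]

(0,0) stack=L1,L2,L3; from [0,0,0]:
after L1 α=2/3: [274/3, 370/3, 88/3]
after L2 α=1/4: [377/4, 211/2, 291/4]
after L3 α=1/2: [521/8, 657/4, 475/8]
rounded: [65, 164, 59]


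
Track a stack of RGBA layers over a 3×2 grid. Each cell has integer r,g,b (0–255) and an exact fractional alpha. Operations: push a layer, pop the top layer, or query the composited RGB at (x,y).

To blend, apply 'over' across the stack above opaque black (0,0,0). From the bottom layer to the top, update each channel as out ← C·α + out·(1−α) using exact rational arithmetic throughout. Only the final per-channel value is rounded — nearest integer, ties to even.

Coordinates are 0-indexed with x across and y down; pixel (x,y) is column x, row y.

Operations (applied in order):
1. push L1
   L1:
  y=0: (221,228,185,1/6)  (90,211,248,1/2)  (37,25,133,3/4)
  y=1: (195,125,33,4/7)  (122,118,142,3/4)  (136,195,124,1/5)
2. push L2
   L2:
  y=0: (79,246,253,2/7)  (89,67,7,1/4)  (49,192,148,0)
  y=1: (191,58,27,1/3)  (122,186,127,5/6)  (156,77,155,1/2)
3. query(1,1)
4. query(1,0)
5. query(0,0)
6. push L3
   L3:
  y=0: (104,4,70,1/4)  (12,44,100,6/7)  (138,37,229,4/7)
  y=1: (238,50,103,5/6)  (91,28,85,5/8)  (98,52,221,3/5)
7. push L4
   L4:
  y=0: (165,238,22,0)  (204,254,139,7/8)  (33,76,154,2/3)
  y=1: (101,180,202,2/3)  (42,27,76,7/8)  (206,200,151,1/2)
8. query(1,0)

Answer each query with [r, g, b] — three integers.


query (1,1) [L1,L2] — begin 0,0,0
L1 α=3/4: [183/2, 177/2, 213/2]
L2 α=5/6: [1403/12, 679/4, 1483/12]
= [117, 170, 124]

query (1,0) [L1,L2] — begin 0,0,0
L1 α=1/2: [45, 211/2, 124]
L2 α=1/4: [56, 767/8, 379/4]
= [56, 96, 95]

query (0,0) [L1,L2] — begin 0,0,0
after L1 α=1/6: [221/6, 38, 185/6]
after L2 α=2/7: [2053/42, 682/7, 3961/42]
= [49, 97, 94]

(1,0) stack=L1,L2,L3,L4; from [0,0,0]:
L1 α=1/2: [45, 211/2, 124]
L2 α=1/4: [56, 767/8, 379/4]
L3 α=6/7: [128/7, 2879/56, 397/4]
L4 α=7/8: [2531/14, 102447/448, 4289/32]
→ [181, 229, 134]


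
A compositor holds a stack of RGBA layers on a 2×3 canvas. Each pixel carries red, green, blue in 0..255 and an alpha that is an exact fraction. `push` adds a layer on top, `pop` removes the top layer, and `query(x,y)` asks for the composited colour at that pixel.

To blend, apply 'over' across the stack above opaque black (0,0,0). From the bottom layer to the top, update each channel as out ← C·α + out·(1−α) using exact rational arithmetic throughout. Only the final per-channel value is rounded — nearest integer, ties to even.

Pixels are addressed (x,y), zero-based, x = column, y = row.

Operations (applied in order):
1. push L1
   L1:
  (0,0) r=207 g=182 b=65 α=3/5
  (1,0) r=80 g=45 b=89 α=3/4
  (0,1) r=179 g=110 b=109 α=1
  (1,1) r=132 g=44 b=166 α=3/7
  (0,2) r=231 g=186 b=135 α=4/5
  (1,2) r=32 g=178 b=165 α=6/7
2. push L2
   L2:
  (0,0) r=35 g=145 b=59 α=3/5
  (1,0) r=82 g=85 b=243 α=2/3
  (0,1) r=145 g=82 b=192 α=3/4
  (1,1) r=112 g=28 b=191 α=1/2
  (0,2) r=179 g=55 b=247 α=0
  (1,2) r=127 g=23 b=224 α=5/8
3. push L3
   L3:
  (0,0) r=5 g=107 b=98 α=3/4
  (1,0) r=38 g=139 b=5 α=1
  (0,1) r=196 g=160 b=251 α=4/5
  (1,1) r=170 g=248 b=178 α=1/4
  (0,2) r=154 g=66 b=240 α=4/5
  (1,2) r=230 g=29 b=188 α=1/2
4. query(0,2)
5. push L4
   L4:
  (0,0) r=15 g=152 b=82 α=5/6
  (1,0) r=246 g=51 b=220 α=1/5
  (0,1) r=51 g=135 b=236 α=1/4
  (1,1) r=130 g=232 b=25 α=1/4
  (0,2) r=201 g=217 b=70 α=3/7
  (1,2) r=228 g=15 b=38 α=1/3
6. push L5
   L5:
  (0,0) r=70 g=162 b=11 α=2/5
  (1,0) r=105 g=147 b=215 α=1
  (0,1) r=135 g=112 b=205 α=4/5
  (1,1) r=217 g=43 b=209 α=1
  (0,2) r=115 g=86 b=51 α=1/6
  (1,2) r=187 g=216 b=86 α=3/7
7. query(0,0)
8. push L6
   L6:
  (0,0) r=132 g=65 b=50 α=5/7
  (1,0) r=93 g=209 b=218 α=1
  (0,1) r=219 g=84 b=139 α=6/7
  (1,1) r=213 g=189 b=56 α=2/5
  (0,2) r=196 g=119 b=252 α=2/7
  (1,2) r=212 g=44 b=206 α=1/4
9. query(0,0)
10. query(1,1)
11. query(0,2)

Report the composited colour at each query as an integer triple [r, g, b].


(0,2) stack=L1,L2,L3; from [0,0,0]:
L1 α=4/5: [924/5, 744/5, 108]
L2 α=0: [924/5, 744/5, 108]
L3 α=4/5: [4004/25, 2064/25, 1068/5]
→ [160, 83, 214]

at x=0,y=0 over L1,L2,L3,L4,L5:
+L1 (α=3/5) → [621/5, 546/5, 39]
+L2 (α=3/5) → [1767/25, 3267/25, 51]
+L3 (α=3/4) → [1071/50, 2823/25, 345/4]
+L4 (α=5/6) → [1607/100, 21823/150, 1985/24]
+L5 (α=2/5) → [18821/500, 38023/250, 2161/40]
rounded: [38, 152, 54]

(0,0) stack=L1,L2,L3,L4,L5,L6; from [0,0,0]:
after L1 α=3/5: [621/5, 546/5, 39]
after L2 α=3/5: [1767/25, 3267/25, 51]
after L3 α=3/4: [1071/50, 2823/25, 345/4]
after L4 α=5/6: [1607/100, 21823/150, 1985/24]
after L5 α=2/5: [18821/500, 38023/250, 2161/40]
after L6 α=5/7: [183821/1750, 78648/875, 1023/20]
→ [105, 90, 51]

query (1,1) [L1,L2,L3,L4,L5,L6] — begin 0,0,0
+L1 (α=3/7) → [396/7, 132/7, 498/7]
+L2 (α=1/2) → [590/7, 164/7, 1835/14]
+L3 (α=1/4) → [740/7, 557/7, 7997/56]
+L4 (α=1/4) → [1565/14, 3295/28, 25391/224]
+L5 (α=1) → [217, 43, 209]
+L6 (α=2/5) → [1077/5, 507/5, 739/5]
rounded: [215, 101, 148]

at x=0,y=2 over L1,L2,L3,L4,L5,L6:
+L1 (α=4/5) → [924/5, 744/5, 108]
+L2 (α=0) → [924/5, 744/5, 108]
+L3 (α=4/5) → [4004/25, 2064/25, 1068/5]
+L4 (α=3/7) → [31091/175, 24531/175, 5322/35]
+L5 (α=1/6) → [17558/105, 27541/210, 1893/14]
+L6 (α=2/7) → [25790/147, 37537/294, 16521/98]
rounded: [175, 128, 169]


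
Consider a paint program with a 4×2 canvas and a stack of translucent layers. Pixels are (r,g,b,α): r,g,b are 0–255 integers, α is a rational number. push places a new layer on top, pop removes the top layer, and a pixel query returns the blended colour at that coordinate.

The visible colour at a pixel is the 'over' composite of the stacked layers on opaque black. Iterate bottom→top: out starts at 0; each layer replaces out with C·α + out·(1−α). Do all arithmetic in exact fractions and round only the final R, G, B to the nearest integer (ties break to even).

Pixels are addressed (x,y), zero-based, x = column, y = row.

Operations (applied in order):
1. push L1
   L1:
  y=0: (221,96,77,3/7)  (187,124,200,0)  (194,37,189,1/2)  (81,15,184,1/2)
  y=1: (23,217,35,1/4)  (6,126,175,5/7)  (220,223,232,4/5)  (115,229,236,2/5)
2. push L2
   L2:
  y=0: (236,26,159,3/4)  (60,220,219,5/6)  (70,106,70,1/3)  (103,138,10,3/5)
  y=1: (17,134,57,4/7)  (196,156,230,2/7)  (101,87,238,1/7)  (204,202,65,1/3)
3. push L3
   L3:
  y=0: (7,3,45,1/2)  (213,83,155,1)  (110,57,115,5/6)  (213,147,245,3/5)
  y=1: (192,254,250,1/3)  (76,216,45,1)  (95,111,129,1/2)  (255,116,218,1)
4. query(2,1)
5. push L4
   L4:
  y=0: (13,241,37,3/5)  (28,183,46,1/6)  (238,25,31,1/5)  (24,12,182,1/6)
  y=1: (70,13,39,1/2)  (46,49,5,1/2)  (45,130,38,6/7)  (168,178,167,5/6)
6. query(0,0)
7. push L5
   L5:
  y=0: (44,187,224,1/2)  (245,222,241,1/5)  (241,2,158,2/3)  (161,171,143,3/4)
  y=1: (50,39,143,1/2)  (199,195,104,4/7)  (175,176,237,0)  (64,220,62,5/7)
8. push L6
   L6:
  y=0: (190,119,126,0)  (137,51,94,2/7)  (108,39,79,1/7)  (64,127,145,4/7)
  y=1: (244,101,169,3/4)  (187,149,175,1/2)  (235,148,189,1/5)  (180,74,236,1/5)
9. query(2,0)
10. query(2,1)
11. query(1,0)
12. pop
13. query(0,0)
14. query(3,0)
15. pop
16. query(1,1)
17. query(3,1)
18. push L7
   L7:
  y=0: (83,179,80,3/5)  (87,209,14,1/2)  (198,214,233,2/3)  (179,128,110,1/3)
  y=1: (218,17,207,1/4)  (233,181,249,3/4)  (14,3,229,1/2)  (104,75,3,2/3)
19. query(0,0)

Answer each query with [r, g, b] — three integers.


query (2,1) [L1,L2,L3] — begin 0,0,0
L1 α=4/5: [176, 892/5, 928/5]
L2 α=1/7: [1157/7, 5787/35, 6758/35]
L3 α=1/2: [911/7, 4836/35, 11273/70]
rounded: [130, 138, 161]

query (0,0) [L1,L2,L3,L4] — begin 0,0,0
L1 α=3/7: [663/7, 288/7, 33]
L2 α=3/4: [5619/28, 417/14, 255/2]
L3 α=1/2: [5815/56, 459/28, 345/4]
L4 α=3/5: [6907/140, 10581/70, 567/10]
→ [49, 151, 57]

(2,0) stack=L1,L2,L3,L4,L5,L6; from [0,0,0]:
+L1 (α=1/2) → [97, 37/2, 189/2]
+L2 (α=1/3) → [88, 143/3, 259/3]
+L3 (α=5/6) → [319/3, 499/9, 992/9]
+L4 (α=1/5) → [398/3, 2221/45, 4247/45]
+L5 (α=2/3) → [1844/9, 2401/135, 18467/135]
+L6 (α=1/7) → [4012/21, 6557/315, 40489/315]
= [191, 21, 129]

query (2,1) [L1,L2,L3,L4,L5,L6] — begin 0,0,0
+L1 (α=4/5) → [176, 892/5, 928/5]
+L2 (α=1/7) → [1157/7, 5787/35, 6758/35]
+L3 (α=1/2) → [911/7, 4836/35, 11273/70]
+L4 (α=6/7) → [2801/49, 32136/245, 27233/490]
+L5 (α=0) → [2801/49, 32136/245, 27233/490]
+L6 (α=1/5) → [22719/245, 164804/1225, 100771/1225]
→ [93, 135, 82]

at x=1,y=0 over L1,L2,L3,L4,L5,L6:
+L1 (α=0) → [0, 0, 0]
+L2 (α=5/6) → [50, 550/3, 365/2]
+L3 (α=1) → [213, 83, 155]
+L4 (α=1/6) → [1093/6, 299/3, 821/6]
+L5 (α=1/5) → [2921/15, 1862/15, 473/3]
+L6 (α=2/7) → [3743/21, 2168/21, 2929/21]
= [178, 103, 139]

query (0,0) [L1,L2,L3,L4,L5] — begin 0,0,0
after L1 α=3/7: [663/7, 288/7, 33]
after L2 α=3/4: [5619/28, 417/14, 255/2]
after L3 α=1/2: [5815/56, 459/28, 345/4]
after L4 α=3/5: [6907/140, 10581/70, 567/10]
after L5 α=1/2: [13067/280, 23671/140, 2807/20]
→ [47, 169, 140]

query (3,0) [L1,L2,L3,L4,L5] — begin 0,0,0
after L1 α=1/2: [81/2, 15/2, 92]
after L2 α=3/5: [78, 429/5, 214/5]
after L3 α=3/5: [159, 3063/25, 4103/25]
after L4 α=1/6: [273/2, 1041/10, 1671/10]
after L5 α=3/4: [1239/8, 6171/40, 5961/40]
rounded: [155, 154, 149]

query (1,1) [L1,L2,L3,L4] — begin 0,0,0
+L1 (α=5/7) → [30/7, 90, 125]
+L2 (α=2/7) → [2894/49, 762/7, 155]
+L3 (α=1) → [76, 216, 45]
+L4 (α=1/2) → [61, 265/2, 25]
→ [61, 132, 25]

at x=3,y=1 over L1,L2,L3,L4:
+L1 (α=2/5) → [46, 458/5, 472/5]
+L2 (α=1/3) → [296/3, 642/5, 423/5]
+L3 (α=1) → [255, 116, 218]
+L4 (α=5/6) → [365/2, 503/3, 351/2]
= [182, 168, 176]

(0,0) stack=L1,L2,L3,L4,L7; from [0,0,0]:
L1 α=3/7: [663/7, 288/7, 33]
L2 α=3/4: [5619/28, 417/14, 255/2]
L3 α=1/2: [5815/56, 459/28, 345/4]
L4 α=3/5: [6907/140, 10581/70, 567/10]
L7 α=3/5: [24337/350, 29376/175, 1767/25]
→ [70, 168, 71]


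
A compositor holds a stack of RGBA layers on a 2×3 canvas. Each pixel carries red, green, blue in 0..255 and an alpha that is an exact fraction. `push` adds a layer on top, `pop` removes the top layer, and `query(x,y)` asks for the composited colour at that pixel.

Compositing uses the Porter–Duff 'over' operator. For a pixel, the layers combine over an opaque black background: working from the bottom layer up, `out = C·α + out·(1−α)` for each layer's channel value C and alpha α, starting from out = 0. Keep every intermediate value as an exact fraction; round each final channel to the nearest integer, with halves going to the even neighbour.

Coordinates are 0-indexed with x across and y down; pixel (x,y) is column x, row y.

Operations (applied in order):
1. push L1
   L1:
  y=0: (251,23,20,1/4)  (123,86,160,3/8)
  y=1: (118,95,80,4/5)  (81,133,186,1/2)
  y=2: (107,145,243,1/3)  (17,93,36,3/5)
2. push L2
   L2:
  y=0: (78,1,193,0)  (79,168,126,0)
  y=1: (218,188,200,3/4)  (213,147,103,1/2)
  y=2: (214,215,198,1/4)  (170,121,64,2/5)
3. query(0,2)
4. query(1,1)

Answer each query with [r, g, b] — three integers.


(0,2) stack=L1,L2; from [0,0,0]:
L1 α=1/3: [107/3, 145/3, 81]
L2 α=1/4: [321/4, 90, 441/4]
rounded: [80, 90, 110]

query (1,1) [L1,L2] — begin 0,0,0
L1 α=1/2: [81/2, 133/2, 93]
L2 α=1/2: [507/4, 427/4, 98]
= [127, 107, 98]


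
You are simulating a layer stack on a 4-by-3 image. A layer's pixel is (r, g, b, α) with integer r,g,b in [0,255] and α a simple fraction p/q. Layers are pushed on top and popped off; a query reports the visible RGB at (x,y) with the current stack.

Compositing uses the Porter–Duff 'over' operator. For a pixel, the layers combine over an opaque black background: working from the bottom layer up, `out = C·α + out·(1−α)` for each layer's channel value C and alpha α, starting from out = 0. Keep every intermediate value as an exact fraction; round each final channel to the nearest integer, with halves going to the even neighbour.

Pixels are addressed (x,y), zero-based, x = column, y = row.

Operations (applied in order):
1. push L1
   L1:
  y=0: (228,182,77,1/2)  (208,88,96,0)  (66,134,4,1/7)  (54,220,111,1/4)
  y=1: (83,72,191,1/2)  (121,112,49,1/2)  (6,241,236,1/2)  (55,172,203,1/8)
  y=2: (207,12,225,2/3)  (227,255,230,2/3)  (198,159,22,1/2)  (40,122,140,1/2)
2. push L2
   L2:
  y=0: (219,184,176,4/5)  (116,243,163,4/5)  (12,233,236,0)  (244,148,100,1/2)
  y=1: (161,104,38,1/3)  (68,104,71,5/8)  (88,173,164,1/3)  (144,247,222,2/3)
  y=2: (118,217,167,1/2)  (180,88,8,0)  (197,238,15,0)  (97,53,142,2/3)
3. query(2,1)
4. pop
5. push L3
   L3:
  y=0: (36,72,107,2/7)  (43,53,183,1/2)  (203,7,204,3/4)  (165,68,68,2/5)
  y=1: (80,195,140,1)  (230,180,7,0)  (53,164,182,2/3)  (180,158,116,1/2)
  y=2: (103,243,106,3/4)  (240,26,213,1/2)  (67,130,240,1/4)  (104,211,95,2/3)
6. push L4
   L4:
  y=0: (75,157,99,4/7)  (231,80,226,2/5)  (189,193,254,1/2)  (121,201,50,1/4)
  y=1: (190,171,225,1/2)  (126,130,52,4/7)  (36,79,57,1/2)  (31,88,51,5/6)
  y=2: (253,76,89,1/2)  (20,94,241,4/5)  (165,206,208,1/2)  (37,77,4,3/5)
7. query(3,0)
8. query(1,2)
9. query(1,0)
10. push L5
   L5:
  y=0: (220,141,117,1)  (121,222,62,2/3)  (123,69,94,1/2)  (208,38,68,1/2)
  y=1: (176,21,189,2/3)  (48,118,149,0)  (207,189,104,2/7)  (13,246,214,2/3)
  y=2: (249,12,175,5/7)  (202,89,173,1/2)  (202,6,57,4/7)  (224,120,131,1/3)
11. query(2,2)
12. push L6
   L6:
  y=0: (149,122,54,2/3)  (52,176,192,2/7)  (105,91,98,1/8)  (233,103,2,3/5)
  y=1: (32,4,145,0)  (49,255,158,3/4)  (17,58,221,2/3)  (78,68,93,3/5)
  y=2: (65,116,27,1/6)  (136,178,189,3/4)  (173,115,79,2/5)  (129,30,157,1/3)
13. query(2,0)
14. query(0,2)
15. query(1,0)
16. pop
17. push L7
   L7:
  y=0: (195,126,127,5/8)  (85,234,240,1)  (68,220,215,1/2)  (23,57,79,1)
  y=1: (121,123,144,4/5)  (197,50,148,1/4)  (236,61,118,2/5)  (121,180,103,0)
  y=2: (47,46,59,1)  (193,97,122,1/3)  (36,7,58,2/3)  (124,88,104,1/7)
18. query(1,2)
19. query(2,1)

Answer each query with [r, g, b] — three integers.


query (2,1) [L1,L2] — begin 0,0,0
after L1 α=1/2: [3, 241/2, 118]
after L2 α=1/3: [94/3, 138, 400/3]
rounded: [31, 138, 133]

(3,0) stack=L1,L3,L4; from [0,0,0]:
L1 α=1/4: [27/2, 55, 111/4]
L3 α=2/5: [741/10, 301/5, 877/20]
L4 α=1/4: [3433/40, 477/5, 3631/80]
= [86, 95, 45]

(1,2) stack=L1,L3,L4; from [0,0,0]:
L1 α=2/3: [454/3, 170, 460/3]
L3 α=1/2: [587/3, 98, 1099/6]
L4 α=4/5: [827/15, 474/5, 6883/30]
rounded: [55, 95, 229]

query (1,0) [L1,L3,L4] — begin 0,0,0
+L1 (α=0) → [0, 0, 0]
+L3 (α=1/2) → [43/2, 53/2, 183/2]
+L4 (α=2/5) → [1053/10, 479/10, 1453/10]
rounded: [105, 48, 145]

(2,2) stack=L1,L3,L4,L5; from [0,0,0]:
+L1 (α=1/2) → [99, 159/2, 11]
+L3 (α=1/4) → [91, 737/8, 273/4]
+L4 (α=1/2) → [128, 2385/16, 1105/8]
+L5 (α=4/7) → [1192/7, 1077/16, 5139/56]
→ [170, 67, 92]

query (2,0) [L1,L3,L4,L5,L6] — begin 0,0,0
L1 α=1/7: [66/7, 134/7, 4/7]
L3 α=3/4: [4329/28, 281/28, 1072/7]
L4 α=1/2: [9621/56, 5685/56, 1425/7]
L5 α=1/2: [16509/112, 9549/112, 2083/14]
L6 α=1/8: [18189/128, 11005/128, 2279/16]
→ [142, 86, 142]

query (0,2) [L1,L3,L4,L5,L6] — begin 0,0,0
+L1 (α=2/3) → [138, 8, 150]
+L3 (α=3/4) → [447/4, 737/4, 117]
+L4 (α=1/2) → [1459/8, 1041/8, 103]
+L5 (α=5/7) → [6439/28, 183/4, 1081/7]
+L6 (α=1/6) → [34015/168, 1379/24, 2797/21]
rounded: [202, 57, 133]

query (1,0) [L1,L3,L4,L5,L6] — begin 0,0,0
+L1 (α=0) → [0, 0, 0]
+L3 (α=1/2) → [43/2, 53/2, 183/2]
+L4 (α=2/5) → [1053/10, 479/10, 1453/10]
+L5 (α=2/3) → [3473/30, 4919/30, 2693/30]
+L6 (α=2/7) → [4097/42, 7031/42, 4997/42]
= [98, 167, 119]

query (1,2) [L1,L3,L4,L5,L7] — begin 0,0,0
+L1 (α=2/3) → [454/3, 170, 460/3]
+L3 (α=1/2) → [587/3, 98, 1099/6]
+L4 (α=4/5) → [827/15, 474/5, 6883/30]
+L5 (α=1/2) → [3857/30, 919/10, 12073/60]
+L7 (α=1/3) → [6752/45, 468/5, 15733/90]
rounded: [150, 94, 175]

at x=2,y=1 over L1,L3,L4,L5,L7:
+L1 (α=1/2) → [3, 241/2, 118]
+L3 (α=2/3) → [109/3, 299/2, 482/3]
+L4 (α=1/2) → [217/6, 457/4, 653/6]
+L5 (α=2/7) → [3569/42, 3797/28, 4513/42]
+L7 (α=2/5) → [10177/70, 14807/140, 7817/70]
= [145, 106, 112]


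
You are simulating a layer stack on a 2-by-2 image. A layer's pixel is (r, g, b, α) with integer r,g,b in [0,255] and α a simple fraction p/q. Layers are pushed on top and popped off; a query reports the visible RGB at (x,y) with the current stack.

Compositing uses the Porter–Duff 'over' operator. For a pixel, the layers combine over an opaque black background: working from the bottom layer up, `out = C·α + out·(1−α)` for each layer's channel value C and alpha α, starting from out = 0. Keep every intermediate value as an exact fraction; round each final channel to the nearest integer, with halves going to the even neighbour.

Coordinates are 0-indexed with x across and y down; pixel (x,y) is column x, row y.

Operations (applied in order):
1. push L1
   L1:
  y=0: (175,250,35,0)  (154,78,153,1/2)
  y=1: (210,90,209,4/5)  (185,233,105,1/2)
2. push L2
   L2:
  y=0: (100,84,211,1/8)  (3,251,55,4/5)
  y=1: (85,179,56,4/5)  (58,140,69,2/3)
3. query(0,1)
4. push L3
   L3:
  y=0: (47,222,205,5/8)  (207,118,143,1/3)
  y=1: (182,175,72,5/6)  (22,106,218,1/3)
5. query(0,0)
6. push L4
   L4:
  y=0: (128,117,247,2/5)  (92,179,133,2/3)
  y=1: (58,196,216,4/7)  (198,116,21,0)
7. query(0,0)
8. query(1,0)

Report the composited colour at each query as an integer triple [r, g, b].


at x=0,y=1 over L1,L2:
after L1 α=4/5: [168, 72, 836/5]
after L2 α=4/5: [508/5, 788/5, 1956/25]
= [102, 158, 78]

(0,0) stack=L1,L2,L3; from [0,0,0]:
L1 α=0: [0, 0, 0]
L2 α=1/8: [25/2, 21/2, 211/8]
L3 α=5/8: [545/16, 2283/16, 8833/64]
rounded: [34, 143, 138]

at x=0,y=0 over L1,L2,L3,L4:
L1 α=0: [0, 0, 0]
L2 α=1/8: [25/2, 21/2, 211/8]
L3 α=5/8: [545/16, 2283/16, 8833/64]
L4 α=2/5: [5731/80, 10593/80, 11623/64]
→ [72, 132, 182]

query (1,0) [L1,L2,L3,L4] — begin 0,0,0
+L1 (α=1/2) → [77, 39, 153/2]
+L2 (α=4/5) → [89/5, 1043/5, 593/10]
+L3 (α=1/3) → [1213/15, 892/5, 436/5]
+L4 (α=2/3) → [3973/45, 894/5, 1766/15]
rounded: [88, 179, 118]


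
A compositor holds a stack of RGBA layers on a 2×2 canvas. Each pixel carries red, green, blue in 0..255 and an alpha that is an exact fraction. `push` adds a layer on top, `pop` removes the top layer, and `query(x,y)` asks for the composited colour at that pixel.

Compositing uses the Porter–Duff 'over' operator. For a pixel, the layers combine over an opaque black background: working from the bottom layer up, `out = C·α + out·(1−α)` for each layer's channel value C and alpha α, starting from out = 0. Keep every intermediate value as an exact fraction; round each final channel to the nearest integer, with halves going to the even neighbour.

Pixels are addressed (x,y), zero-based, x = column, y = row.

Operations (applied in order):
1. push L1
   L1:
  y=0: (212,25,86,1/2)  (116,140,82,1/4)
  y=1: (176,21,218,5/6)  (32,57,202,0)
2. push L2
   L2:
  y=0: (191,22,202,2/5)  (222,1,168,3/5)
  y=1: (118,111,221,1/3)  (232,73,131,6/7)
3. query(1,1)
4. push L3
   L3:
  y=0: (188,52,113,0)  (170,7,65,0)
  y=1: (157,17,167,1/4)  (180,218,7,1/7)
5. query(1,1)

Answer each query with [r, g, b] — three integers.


(1,1) stack=L1,L2; from [0,0,0]:
L1 α=0: [0, 0, 0]
L2 α=6/7: [1392/7, 438/7, 786/7]
= [199, 63, 112]

at x=1,y=1 over L1,L2,L3:
L1 α=0: [0, 0, 0]
L2 α=6/7: [1392/7, 438/7, 786/7]
L3 α=1/7: [9612/49, 4154/49, 4765/49]
rounded: [196, 85, 97]


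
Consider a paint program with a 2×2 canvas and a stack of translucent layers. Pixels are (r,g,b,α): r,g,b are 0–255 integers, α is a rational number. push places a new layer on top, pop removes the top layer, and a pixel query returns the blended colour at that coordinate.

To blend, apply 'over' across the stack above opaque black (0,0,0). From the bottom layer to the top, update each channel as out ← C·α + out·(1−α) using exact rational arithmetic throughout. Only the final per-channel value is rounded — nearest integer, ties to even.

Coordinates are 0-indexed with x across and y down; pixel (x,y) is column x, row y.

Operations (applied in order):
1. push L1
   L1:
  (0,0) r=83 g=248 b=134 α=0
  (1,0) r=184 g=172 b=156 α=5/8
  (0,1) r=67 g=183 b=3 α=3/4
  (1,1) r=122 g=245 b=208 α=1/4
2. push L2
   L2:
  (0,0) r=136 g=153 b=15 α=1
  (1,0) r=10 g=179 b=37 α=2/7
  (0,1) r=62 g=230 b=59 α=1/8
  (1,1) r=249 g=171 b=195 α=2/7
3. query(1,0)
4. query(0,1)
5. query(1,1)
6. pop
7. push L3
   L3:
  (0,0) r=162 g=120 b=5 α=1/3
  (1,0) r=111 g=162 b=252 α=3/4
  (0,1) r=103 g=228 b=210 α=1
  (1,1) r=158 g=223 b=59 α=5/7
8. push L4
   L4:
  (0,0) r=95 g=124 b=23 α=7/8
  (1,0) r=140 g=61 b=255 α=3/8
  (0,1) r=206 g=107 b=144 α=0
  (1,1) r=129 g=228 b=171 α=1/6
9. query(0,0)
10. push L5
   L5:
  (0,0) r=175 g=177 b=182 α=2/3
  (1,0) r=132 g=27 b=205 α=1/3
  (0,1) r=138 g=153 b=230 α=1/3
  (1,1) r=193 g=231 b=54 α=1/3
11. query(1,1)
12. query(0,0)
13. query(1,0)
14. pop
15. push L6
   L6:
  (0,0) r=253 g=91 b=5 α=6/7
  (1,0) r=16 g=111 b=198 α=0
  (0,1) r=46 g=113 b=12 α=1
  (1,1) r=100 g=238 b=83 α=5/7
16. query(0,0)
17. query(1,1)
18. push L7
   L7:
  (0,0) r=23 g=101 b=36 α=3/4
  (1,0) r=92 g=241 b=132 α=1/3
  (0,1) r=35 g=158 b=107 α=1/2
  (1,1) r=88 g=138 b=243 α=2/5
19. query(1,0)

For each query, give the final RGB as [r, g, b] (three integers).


(1,0) stack=L1,L2; from [0,0,0]:
after L1 α=5/8: [115, 215/2, 195/2]
after L2 α=2/7: [85, 1791/14, 1123/14]
→ [85, 128, 80]

at x=0,y=1 over L1,L2:
L1 α=3/4: [201/4, 549/4, 9/4]
L2 α=1/8: [1655/32, 4763/32, 299/32]
= [52, 149, 9]

query (1,1) [L1,L2] — begin 0,0,0
+L1 (α=1/4) → [61/2, 245/4, 52]
+L2 (α=2/7) → [1301/14, 2593/28, 650/7]
= [93, 93, 93]

at x=0,y=0 over L1,L3,L4:
+L1 (α=0) → [0, 0, 0]
+L3 (α=1/3) → [54, 40, 5/3]
+L4 (α=7/8) → [719/8, 227/2, 61/3]
rounded: [90, 114, 20]

at x=1,y=1 over L1,L3,L4,L5:
+L1 (α=1/4) → [61/2, 245/4, 52]
+L3 (α=5/7) → [851/7, 2475/14, 57]
+L4 (α=1/6) → [2579/21, 5189/28, 76]
+L5 (α=1/3) → [9211/63, 8423/42, 206/3]
rounded: [146, 201, 69]

(0,0) stack=L1,L3,L4,L5; from [0,0,0]:
after L1 α=0: [0, 0, 0]
after L3 α=1/3: [54, 40, 5/3]
after L4 α=7/8: [719/8, 227/2, 61/3]
after L5 α=2/3: [1173/8, 935/6, 1153/9]
= [147, 156, 128]

(1,0) stack=L1,L3,L4,L5; from [0,0,0]:
+L1 (α=5/8) → [115, 215/2, 195/2]
+L3 (α=3/4) → [112, 1187/8, 1707/8]
+L4 (α=3/8) → [245/2, 7399/64, 14655/64]
+L5 (α=1/3) → [377/3, 8263/96, 21215/96]
= [126, 86, 221]

(0,0) stack=L1,L3,L4,L6; from [0,0,0]:
L1 α=0: [0, 0, 0]
L3 α=1/3: [54, 40, 5/3]
L4 α=7/8: [719/8, 227/2, 61/3]
L6 α=6/7: [12863/56, 1319/14, 151/21]
→ [230, 94, 7]

at x=1,y=1 over L1,L3,L4,L6:
+L1 (α=1/4) → [61/2, 245/4, 52]
+L3 (α=5/7) → [851/7, 2475/14, 57]
+L4 (α=1/6) → [2579/21, 5189/28, 76]
+L6 (α=5/7) → [15658/147, 21849/98, 81]
rounded: [107, 223, 81]

at x=1,y=0 over L1,L3,L4,L6,L7:
L1 α=5/8: [115, 215/2, 195/2]
L3 α=3/4: [112, 1187/8, 1707/8]
L4 α=3/8: [245/2, 7399/64, 14655/64]
L6 α=0: [245/2, 7399/64, 14655/64]
L7 α=1/3: [337/3, 5037/32, 6293/32]
→ [112, 157, 197]
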